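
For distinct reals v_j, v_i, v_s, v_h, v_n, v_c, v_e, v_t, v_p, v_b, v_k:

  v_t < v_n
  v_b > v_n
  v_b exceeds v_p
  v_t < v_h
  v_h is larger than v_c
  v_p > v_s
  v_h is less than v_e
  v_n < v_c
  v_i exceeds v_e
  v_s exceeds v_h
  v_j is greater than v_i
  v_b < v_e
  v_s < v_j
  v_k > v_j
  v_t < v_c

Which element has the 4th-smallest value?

v_h

Piecing the relations together gives one ordering: v_t < v_n < v_c < v_h < v_s < v_p < v_b < v_e < v_i < v_j < v_k.
The 4th smallest is v_h.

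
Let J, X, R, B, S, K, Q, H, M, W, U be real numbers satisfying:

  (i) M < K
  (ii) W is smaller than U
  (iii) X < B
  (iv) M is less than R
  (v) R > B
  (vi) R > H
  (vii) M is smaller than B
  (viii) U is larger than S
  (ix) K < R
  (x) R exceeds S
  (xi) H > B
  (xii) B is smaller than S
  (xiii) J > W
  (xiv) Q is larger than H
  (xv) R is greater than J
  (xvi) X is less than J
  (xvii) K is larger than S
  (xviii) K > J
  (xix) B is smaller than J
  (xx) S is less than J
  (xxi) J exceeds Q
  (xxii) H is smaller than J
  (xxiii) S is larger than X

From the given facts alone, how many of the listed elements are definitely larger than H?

Directly above H: Q, J, R.
One step further: K (4 so far).
Nothing else is reachable above H; 4 in all.

4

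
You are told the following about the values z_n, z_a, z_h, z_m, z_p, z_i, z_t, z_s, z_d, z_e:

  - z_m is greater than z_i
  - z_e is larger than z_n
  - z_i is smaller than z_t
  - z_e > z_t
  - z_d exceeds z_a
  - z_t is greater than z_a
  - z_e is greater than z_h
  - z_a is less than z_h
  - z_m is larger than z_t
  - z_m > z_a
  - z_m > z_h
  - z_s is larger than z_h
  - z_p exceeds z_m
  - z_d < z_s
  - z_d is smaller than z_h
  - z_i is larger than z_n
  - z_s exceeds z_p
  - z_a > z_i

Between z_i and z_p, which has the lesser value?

z_i < z_a and z_a < z_d give z_i < z_d.
With z_d < z_h: z_i < z_a < z_d < z_h.
Then z_h < z_m extends the chain to z_m.
With z_m < z_p: z_i < z_a < z_d < z_h < z_m < z_p.
So z_i < z_p; z_i is the smaller of the two.

z_i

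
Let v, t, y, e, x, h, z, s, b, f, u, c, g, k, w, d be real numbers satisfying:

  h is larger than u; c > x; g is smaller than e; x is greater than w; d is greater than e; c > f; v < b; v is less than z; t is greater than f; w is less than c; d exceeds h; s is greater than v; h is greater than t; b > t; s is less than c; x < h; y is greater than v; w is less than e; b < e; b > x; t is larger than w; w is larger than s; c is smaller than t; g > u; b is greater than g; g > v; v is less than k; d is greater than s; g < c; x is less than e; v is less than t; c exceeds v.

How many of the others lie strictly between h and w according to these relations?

The relations place w below h. An element lies strictly between them when it is forced above w and also forced below h.
Above w: {x, c, t, b, e, d}. Below h: {v, s, x, u, f, g, c, t}.
Intersection: {x, c, t} — 3.

3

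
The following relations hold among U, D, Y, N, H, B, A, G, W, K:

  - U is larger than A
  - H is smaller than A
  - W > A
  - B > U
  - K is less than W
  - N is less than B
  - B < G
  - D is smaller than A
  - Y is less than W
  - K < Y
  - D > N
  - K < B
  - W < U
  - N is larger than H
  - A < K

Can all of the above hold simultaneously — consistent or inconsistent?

The single ordering H < N < D < A < K < Y < W < U < B < G satisfies every listed relation, so no contradiction arises.

consistent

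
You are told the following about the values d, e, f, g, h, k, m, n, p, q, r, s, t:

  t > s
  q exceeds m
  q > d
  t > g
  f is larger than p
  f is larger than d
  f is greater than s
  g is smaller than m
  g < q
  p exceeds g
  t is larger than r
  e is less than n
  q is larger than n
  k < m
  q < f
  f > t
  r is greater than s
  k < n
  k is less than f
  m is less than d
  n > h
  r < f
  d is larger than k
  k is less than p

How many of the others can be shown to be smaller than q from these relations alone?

7

From q the given relations immediately reach g, m, n, d.
From those, e, k, h — 7 in total.
Nothing else is reachable below q; 7 in all.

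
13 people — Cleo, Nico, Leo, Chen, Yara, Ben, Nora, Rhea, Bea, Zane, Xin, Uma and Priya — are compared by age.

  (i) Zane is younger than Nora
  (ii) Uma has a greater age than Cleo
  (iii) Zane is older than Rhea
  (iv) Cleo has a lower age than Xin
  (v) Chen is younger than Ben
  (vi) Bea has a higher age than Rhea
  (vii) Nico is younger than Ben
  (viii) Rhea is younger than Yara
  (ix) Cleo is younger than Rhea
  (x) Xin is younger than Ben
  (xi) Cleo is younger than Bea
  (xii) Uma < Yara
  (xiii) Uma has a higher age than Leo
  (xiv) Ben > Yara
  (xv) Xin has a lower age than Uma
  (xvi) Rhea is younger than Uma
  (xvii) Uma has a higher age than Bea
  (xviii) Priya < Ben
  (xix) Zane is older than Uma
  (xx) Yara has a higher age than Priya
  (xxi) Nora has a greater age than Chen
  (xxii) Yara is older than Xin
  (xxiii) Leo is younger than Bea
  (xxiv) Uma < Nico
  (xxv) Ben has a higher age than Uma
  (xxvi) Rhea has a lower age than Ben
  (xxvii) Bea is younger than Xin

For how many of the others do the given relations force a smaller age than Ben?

Directly below Ben: Priya, Rhea, Chen, Xin, Uma, Nico, Yara.
One step further: Leo, Cleo, Bea (10 so far).
No other element is forced below Ben by the given relations, so the count is 10.

10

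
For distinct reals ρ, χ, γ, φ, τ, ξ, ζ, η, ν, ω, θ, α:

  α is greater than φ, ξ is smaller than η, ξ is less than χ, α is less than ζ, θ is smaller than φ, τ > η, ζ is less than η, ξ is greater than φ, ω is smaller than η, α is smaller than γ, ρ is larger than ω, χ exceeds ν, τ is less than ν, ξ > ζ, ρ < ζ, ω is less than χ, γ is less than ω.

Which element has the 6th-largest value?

Piecing the relations together gives one ordering: θ < φ < α < γ < ω < ρ < ζ < ξ < η < τ < ν < χ.
Counting 6 from the largest end gives ζ.

ζ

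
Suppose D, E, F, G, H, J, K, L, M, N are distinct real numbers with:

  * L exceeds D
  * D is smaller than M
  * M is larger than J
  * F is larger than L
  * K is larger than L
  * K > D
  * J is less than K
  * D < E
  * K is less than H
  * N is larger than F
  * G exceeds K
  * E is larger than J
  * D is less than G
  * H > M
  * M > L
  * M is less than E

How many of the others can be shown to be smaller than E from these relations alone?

4

Directly below E: D, J, M.
One step further: L (4 so far).
Nothing else is reachable below E; 4 in all.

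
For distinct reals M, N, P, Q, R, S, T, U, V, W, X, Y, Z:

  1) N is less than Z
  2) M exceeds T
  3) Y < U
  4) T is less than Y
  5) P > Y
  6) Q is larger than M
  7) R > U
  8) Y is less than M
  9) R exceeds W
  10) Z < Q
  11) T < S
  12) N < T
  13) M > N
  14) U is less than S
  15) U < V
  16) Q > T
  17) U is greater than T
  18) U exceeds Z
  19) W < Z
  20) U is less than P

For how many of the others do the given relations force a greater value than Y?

The elements the relations force above Y are U, M, V, R, Q, P, S — no chain reaches any other.
That is 7.

7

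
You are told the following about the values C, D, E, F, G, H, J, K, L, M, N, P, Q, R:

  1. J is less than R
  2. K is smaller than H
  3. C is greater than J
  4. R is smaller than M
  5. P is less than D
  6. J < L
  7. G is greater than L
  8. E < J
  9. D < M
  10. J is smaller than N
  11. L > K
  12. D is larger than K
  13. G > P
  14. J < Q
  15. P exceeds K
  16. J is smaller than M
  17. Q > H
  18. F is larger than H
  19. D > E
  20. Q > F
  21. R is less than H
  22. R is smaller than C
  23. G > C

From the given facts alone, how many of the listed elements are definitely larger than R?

From R the given relations immediately reach C, H, M.
From those, F, Q, G — 6 in total.
No other element is forced above R by the given relations, so the count is 6.

6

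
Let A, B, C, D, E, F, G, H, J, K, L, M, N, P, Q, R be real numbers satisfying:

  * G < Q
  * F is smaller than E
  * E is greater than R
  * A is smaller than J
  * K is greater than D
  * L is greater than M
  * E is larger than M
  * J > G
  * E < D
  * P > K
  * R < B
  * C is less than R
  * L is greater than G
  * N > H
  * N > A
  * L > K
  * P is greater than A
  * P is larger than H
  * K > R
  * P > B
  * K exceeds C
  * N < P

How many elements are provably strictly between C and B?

The relations place C below B. An element lies strictly between them when it is forced above C and also forced below B.
Above C: {R, E, D, K, L, P}. Below B: {R}.
Intersection: {R} — 1.

1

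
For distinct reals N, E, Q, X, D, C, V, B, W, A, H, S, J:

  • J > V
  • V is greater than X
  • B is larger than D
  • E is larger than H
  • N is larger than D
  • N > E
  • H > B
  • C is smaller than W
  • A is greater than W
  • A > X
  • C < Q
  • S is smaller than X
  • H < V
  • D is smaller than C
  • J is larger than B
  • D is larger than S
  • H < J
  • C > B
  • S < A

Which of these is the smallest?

D is not least since S < D; B is not least since D < B; C is not least since D < C; W is not least since C < W; H is not least since B < H; X is not least since S < X; V is not least since H < V; E is not least since H < E; Q is not least since C < Q; J is not least since H < J; N is not least since E < N; A is not least since X < A.
Only S has nothing below it, so S is the smallest.

S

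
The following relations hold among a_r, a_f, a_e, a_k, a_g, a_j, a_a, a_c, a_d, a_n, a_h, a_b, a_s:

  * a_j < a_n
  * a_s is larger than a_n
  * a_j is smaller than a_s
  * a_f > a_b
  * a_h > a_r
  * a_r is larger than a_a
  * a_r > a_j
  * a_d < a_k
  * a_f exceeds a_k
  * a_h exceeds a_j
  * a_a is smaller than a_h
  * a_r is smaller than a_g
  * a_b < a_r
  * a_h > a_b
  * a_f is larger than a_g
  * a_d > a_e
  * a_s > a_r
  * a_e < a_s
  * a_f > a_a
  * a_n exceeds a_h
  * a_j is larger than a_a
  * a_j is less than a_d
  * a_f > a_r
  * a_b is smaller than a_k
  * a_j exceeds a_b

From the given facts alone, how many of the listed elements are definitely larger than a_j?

8

From a_j the given relations immediately reach a_r, a_h, a_n, a_d, a_s.
From those, a_g, a_k, a_f — 8 in total.
No other element is forced above a_j by the given relations, so the count is 8.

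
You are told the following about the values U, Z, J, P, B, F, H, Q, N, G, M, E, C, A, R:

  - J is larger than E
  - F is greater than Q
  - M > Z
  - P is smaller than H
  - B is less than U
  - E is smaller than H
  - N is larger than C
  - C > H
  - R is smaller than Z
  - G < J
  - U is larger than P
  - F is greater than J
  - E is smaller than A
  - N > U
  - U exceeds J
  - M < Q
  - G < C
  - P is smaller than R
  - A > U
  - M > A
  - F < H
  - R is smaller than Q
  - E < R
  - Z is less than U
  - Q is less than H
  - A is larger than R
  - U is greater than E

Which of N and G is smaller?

G

Chaining the given relations: G < J < U < A < M < Q < F < H < C < N.
So G < N; G is the smaller of the two.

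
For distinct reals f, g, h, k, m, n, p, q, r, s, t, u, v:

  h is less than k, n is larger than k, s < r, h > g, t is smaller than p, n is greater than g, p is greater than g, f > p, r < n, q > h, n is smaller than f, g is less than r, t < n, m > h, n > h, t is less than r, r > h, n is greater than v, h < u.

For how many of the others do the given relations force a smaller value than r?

From r the given relations immediately reach g, h, t, s.
Nothing else is reachable below r; 4 in all.

4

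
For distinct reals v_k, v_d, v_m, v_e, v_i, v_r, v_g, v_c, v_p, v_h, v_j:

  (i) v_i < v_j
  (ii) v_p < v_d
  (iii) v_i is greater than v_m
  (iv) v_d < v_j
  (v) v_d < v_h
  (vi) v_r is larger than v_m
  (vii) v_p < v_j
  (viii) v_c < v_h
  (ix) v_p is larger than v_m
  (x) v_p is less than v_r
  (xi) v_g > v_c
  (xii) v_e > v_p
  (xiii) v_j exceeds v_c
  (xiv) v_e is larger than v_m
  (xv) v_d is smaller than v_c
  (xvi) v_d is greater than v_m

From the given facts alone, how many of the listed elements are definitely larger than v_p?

Directly above v_p: v_d, v_r, v_j, v_e.
One step further: v_c, v_h (6 so far).
One step further: v_g (7 so far).
No other element is forced above v_p by the given relations, so the count is 7.

7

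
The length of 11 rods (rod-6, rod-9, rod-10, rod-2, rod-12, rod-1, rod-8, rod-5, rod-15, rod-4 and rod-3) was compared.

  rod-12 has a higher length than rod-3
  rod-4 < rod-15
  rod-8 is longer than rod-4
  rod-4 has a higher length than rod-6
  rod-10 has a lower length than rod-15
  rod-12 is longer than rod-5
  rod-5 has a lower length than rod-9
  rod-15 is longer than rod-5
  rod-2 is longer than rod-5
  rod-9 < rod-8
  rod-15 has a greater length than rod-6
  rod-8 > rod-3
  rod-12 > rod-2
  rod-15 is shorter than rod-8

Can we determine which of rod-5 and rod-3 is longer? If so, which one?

Following every chain through rod-3: above rod-3 we get rod-8, rod-12.
rod-5 is not reached, and no chain runs the other way from rod-5 to rod-3.
So the given relations leave the order of rod-3 and rod-5 undetermined.

undetermined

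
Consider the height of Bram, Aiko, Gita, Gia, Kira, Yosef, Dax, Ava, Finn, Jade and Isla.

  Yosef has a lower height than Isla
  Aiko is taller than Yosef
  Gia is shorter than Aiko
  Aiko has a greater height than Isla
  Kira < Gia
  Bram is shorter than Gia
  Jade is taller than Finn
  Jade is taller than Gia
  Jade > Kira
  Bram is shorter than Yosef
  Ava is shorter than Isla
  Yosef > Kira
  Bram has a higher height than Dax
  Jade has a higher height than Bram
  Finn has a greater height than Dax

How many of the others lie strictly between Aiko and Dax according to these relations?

4

The relations place Dax below Aiko. An element lies strictly between them when it is forced above Dax and also forced below Aiko.
Above Dax: {Bram, Finn, Gia, Jade, Yosef, Isla}. Below Aiko: {Kira, Bram, Ava, Gia, Yosef, Isla}.
Intersection: {Bram, Gia, Yosef, Isla} — 4.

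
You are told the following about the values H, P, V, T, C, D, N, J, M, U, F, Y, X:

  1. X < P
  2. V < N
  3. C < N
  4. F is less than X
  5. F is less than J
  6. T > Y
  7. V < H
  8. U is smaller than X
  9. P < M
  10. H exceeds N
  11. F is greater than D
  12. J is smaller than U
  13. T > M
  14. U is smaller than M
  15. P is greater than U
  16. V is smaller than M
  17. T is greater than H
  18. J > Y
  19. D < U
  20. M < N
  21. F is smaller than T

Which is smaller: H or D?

D

D < F < J < U < X < P < M < N < H, by transitivity through F, J, U, X, P, M, N.
So D < H; D is the smaller of the two.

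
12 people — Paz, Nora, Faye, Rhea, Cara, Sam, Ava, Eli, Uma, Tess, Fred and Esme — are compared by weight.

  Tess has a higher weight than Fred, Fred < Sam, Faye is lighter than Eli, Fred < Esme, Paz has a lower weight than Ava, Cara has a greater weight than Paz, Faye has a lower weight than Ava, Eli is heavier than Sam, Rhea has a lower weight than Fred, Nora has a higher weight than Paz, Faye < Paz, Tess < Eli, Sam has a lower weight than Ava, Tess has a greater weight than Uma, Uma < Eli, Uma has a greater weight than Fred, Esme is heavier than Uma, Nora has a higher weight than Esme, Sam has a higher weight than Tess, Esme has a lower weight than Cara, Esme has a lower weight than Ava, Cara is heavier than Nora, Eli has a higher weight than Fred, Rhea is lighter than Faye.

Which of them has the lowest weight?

Fred is not least since Rhea < Fred; Uma is not least since Fred < Uma; Tess is not least since Fred < Tess; Esme is not least since Uma < Esme; Sam is not least since Fred < Sam; Faye is not least since Rhea < Faye; Eli is not least since Tess < Eli; Paz is not least since Faye < Paz; Nora is not least since Esme < Nora; Ava is not least since Sam < Ava; Cara is not least since Nora < Cara.
Only Rhea has nothing below it, so Rhea is the lowest weight.

Rhea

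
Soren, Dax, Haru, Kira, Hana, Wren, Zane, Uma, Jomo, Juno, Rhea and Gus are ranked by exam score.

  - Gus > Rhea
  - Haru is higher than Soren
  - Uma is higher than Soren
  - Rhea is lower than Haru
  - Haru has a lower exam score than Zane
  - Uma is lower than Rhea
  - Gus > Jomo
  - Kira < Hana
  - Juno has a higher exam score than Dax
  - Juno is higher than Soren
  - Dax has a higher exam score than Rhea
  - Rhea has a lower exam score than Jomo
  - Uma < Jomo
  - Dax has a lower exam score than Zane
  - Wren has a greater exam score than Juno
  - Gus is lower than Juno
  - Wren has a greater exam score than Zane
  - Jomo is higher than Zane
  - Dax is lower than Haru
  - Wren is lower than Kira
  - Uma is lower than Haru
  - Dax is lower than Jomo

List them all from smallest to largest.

The consecutive links are each given: Soren < Uma; Uma < Rhea; Rhea < Dax; Dax < Haru; Haru < Zane; Zane < Jomo; Jomo < Gus; Gus < Juno; Juno < Wren; Wren < Kira; Kira < Hana.

Soren < Uma < Rhea < Dax < Haru < Zane < Jomo < Gus < Juno < Wren < Kira < Hana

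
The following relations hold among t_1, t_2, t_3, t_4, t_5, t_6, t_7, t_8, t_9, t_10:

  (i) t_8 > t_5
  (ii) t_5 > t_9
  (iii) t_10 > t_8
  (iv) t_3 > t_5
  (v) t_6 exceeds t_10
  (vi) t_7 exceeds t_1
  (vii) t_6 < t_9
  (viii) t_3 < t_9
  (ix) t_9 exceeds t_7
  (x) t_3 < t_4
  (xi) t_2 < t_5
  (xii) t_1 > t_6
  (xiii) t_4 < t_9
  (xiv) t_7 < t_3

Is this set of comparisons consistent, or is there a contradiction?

inconsistent

Chaining the given relations yields t_5 < t_8 < t_10 < t_6 < t_1 < t_7 < t_3 < t_4 < t_9, so t_5 < t_9. But one relation states t_9 < t_5. These cannot both hold.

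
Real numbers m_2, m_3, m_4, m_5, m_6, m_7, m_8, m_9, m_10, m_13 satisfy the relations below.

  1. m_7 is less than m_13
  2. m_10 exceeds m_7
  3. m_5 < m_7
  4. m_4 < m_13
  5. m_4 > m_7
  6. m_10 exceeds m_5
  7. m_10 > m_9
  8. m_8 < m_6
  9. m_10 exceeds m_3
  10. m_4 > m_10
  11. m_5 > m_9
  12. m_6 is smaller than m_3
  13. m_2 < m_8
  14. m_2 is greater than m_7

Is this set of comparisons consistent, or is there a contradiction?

Every relation is compatible with m_9 < m_5 < m_7 < m_2 < m_8 < m_6 < m_3 < m_10 < m_4 < m_13; the set is consistent.

consistent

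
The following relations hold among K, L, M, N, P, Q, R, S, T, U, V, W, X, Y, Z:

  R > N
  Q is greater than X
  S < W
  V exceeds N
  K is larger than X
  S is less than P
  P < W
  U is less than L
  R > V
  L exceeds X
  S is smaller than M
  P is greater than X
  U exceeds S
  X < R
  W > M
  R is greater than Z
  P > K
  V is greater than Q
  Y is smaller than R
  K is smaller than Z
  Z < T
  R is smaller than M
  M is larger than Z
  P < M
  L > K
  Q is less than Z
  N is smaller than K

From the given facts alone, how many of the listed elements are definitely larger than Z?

Directly above Z: T, R, M.
One step further: W (4 so far).
Nothing else is reachable above Z; 4 in all.

4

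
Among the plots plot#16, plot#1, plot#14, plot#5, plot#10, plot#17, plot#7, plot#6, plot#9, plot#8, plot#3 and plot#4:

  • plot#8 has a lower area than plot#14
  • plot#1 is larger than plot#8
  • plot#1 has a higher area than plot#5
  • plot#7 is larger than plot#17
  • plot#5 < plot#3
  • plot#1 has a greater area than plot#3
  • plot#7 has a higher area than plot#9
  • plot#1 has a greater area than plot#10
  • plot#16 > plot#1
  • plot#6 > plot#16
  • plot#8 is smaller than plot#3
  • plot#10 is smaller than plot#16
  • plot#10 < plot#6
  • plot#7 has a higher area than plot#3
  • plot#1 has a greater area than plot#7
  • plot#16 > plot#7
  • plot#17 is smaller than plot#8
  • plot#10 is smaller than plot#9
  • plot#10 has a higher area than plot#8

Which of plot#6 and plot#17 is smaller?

plot#17 < plot#8 and plot#8 < plot#10 give plot#17 < plot#10.
Then plot#10 < plot#9 extends the chain to plot#9.
Then plot#9 < plot#7 extends the chain to plot#7.
With plot#7 < plot#1: plot#17 < plot#8 < plot#10 < plot#9 < plot#7 < plot#1.
With plot#1 < plot#16: plot#17 < plot#8 < plot#10 < plot#9 < plot#7 < plot#1 < plot#16.
With plot#16 < plot#6: plot#17 < plot#8 < plot#10 < plot#9 < plot#7 < plot#1 < plot#16 < plot#6.
So plot#17 < plot#6; plot#17 is the smaller of the two.

plot#17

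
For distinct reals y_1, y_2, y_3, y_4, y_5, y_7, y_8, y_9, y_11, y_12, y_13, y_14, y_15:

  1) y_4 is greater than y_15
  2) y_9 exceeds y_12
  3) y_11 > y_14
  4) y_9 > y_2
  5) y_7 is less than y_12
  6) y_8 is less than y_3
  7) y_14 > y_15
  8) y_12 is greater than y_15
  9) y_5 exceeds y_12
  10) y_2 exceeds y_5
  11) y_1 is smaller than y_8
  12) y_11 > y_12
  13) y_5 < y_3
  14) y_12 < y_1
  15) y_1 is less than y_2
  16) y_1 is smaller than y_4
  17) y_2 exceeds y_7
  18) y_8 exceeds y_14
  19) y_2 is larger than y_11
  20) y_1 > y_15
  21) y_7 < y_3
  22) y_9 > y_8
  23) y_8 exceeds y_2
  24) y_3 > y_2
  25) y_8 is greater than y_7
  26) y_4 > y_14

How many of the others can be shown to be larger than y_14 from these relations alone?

Directly above y_14: y_11, y_4, y_8.
One step further: y_2, y_9, y_3 (6 so far).
Nothing else is reachable above y_14; 6 in all.

6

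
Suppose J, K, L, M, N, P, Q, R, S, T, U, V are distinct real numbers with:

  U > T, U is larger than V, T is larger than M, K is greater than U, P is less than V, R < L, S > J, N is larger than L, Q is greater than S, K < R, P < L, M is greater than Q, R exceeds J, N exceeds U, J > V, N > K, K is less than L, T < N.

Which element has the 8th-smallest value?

U

Piecing the relations together gives one ordering: P < V < J < S < Q < M < T < U < K < R < L < N.
Counting 8 from the smallest end gives U.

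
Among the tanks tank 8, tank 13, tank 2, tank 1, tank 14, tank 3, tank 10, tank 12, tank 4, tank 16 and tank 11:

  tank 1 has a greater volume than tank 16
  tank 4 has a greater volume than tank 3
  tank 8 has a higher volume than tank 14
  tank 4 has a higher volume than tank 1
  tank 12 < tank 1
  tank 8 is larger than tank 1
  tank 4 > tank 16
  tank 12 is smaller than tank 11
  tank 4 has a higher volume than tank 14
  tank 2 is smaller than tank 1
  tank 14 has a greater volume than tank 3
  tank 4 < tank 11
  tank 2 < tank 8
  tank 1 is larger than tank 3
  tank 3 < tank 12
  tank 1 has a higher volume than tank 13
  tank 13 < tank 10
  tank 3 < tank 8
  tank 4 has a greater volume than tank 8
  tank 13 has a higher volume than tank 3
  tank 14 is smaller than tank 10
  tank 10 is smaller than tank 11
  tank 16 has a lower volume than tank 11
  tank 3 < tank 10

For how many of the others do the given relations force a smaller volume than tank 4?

8

Directly below tank 4: tank 16, tank 3, tank 14, tank 1, tank 8.
One step further: tank 2, tank 12, tank 13 (8 so far).
Nothing else is reachable below tank 4; 8 in all.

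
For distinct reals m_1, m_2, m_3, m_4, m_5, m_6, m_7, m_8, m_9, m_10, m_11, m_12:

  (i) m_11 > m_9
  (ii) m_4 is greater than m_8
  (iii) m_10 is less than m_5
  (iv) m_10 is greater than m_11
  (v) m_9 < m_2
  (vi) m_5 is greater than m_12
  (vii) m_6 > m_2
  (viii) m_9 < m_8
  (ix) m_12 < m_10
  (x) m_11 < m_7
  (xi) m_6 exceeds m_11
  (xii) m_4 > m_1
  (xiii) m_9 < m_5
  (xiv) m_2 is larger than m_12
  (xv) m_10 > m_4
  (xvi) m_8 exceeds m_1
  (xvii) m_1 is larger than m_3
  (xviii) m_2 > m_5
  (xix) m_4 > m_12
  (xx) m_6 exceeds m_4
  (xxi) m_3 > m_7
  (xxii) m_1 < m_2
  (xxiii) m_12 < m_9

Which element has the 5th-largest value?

The consecutive relations fix a unique order: m_12 < m_9 < m_11 < m_7 < m_3 < m_1 < m_8 < m_4 < m_10 < m_5 < m_2 < m_6.
Counting 5 from the largest end gives m_4.

m_4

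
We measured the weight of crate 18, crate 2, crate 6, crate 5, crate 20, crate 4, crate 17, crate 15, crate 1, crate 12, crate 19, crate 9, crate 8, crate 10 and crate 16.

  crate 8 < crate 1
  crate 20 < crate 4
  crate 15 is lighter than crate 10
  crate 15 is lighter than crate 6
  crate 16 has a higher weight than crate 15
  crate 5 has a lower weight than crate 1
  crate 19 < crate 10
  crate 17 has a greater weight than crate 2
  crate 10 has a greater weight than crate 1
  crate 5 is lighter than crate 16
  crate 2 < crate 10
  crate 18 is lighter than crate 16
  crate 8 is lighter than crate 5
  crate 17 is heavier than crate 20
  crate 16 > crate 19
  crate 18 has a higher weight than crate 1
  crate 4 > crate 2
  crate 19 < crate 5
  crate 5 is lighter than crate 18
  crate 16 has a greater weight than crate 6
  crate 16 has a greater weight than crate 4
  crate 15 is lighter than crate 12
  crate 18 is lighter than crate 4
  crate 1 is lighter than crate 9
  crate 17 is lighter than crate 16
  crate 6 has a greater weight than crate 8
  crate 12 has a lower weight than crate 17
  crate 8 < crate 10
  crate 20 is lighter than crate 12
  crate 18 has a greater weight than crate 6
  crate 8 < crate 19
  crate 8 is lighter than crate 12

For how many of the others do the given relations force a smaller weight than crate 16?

The elements the relations force below crate 16 are crate 8, crate 19, crate 5, crate 20, crate 2, crate 15, crate 6, crate 1, crate 18, crate 12, crate 17, crate 4 — no chain reaches any other.
That is 12.

12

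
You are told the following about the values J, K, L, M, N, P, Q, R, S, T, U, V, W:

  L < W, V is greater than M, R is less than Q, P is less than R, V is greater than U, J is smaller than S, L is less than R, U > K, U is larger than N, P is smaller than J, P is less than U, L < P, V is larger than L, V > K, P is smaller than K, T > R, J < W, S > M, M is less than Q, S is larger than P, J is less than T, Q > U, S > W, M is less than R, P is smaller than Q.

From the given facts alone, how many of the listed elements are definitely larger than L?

The elements the relations force above L are P, J, W, S, R, K, U, T, V, Q — no chain reaches any other.
That is 10.

10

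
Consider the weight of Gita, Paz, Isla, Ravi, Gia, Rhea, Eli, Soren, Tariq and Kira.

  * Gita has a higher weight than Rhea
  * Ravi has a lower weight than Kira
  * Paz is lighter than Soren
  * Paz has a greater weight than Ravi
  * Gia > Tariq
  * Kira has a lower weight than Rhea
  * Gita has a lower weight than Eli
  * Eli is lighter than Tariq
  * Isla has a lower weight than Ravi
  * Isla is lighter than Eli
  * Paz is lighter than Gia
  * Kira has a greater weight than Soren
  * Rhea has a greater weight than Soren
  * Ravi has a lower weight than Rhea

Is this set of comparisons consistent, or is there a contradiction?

consistent

Every relation is compatible with Isla < Ravi < Paz < Soren < Kira < Rhea < Gita < Eli < Tariq < Gia; the set is consistent.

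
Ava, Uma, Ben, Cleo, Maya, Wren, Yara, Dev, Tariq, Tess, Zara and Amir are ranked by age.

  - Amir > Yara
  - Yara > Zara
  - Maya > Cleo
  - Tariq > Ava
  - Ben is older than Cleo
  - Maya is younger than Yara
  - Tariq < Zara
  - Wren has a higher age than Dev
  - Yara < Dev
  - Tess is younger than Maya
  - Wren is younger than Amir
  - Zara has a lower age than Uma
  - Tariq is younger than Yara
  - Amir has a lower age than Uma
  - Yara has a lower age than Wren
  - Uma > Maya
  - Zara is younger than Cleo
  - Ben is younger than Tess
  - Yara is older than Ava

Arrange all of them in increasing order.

Ava < Tariq < Zara < Cleo < Ben < Tess < Maya < Yara < Dev < Wren < Amir < Uma

Each adjacent pair is fixed by a given relation: Ava < Tariq; Tariq < Zara; Zara < Cleo; Cleo < Ben; Ben < Tess; Tess < Maya; Maya < Yara; Yara < Dev; Dev < Wren; Wren < Amir; Amir < Uma. Chaining them end to end gives the full order.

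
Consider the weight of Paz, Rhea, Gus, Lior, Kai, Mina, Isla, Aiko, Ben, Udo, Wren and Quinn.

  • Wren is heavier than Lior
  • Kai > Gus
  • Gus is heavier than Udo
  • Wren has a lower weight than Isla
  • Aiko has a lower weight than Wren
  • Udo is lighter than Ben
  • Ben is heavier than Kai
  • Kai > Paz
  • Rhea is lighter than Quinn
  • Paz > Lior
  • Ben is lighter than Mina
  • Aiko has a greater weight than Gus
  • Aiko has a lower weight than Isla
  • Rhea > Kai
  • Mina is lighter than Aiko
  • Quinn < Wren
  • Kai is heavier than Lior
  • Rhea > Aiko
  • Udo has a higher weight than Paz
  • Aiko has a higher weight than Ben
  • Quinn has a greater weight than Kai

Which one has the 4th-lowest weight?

Gus

Chaining the given pairs: Lior < Paz < Udo < Gus < Kai < Ben < Mina < Aiko < Rhea < Quinn < Wren < Isla.
Counting 4 from the smallest end gives Gus.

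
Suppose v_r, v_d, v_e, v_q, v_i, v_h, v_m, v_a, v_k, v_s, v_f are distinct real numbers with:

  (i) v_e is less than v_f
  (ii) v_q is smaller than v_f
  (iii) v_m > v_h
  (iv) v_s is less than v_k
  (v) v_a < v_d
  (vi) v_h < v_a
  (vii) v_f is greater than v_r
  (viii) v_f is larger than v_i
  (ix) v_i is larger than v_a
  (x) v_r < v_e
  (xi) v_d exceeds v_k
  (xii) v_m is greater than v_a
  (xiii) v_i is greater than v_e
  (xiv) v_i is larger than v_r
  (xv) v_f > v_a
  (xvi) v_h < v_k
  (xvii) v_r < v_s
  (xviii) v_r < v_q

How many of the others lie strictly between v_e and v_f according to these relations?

1

The relations place v_e below v_f. An element lies strictly between them when it is forced above v_e and also forced below v_f.
Above v_e: {v_i}. Below v_f: {v_h, v_r, v_a, v_q, v_i}.
Intersection: {v_i} — 1.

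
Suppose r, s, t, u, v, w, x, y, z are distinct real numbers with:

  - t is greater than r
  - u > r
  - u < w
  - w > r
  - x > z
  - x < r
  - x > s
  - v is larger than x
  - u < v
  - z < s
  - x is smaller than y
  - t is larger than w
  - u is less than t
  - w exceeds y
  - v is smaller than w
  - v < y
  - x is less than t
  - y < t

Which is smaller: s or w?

s < x < r < u < v < y < w, by transitivity through x, r, u, v, y.
So s < w; s is the smaller of the two.

s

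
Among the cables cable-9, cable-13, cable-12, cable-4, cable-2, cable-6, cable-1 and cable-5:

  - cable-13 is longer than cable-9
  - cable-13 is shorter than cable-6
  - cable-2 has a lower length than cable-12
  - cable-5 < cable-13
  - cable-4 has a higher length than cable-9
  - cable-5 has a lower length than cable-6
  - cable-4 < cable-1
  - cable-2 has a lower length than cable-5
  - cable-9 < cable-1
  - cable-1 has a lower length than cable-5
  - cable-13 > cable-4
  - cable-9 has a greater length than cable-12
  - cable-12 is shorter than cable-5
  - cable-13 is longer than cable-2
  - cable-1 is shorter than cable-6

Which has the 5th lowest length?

Chaining the given pairs: cable-2 < cable-12 < cable-9 < cable-4 < cable-1 < cable-5 < cable-13 < cable-6.
The 5th smallest is cable-1.

cable-1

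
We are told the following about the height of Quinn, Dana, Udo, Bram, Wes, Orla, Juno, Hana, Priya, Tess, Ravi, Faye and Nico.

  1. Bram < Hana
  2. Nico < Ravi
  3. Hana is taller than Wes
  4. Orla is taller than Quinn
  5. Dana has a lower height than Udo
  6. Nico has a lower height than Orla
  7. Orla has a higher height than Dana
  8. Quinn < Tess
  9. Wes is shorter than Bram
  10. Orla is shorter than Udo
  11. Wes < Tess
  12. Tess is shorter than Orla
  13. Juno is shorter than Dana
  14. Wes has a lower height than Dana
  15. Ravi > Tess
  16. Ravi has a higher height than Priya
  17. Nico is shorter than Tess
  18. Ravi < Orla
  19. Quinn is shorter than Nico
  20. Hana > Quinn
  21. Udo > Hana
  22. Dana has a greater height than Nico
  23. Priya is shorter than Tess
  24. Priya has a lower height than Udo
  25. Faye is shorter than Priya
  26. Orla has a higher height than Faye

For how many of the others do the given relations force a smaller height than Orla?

9

Directly below Orla: Faye, Quinn, Nico, Dana, Tess, Ravi.
One step further: Wes, Juno, Priya (9 so far).
Nothing else is reachable below Orla; 9 in all.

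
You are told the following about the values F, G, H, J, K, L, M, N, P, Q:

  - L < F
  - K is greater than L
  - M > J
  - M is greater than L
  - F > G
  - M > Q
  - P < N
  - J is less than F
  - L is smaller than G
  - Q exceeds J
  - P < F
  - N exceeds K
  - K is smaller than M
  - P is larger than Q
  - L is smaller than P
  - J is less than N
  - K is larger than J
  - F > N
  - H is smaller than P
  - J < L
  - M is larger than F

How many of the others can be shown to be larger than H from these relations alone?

Directly above H: P.
One step further: N, F (3 so far).
One step further: M (4 so far).
No other element is forced above H by the given relations, so the count is 4.

4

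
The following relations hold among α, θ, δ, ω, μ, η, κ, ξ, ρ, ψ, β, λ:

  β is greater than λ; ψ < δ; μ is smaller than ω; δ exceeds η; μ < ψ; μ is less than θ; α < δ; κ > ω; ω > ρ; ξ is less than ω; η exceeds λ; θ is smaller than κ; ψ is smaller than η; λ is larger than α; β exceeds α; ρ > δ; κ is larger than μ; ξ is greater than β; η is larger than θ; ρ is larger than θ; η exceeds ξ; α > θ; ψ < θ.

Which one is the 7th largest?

β

Piecing the relations together gives one ordering: μ < ψ < θ < α < λ < β < ξ < η < δ < ρ < ω < κ.
Counting 7 from the largest end gives β.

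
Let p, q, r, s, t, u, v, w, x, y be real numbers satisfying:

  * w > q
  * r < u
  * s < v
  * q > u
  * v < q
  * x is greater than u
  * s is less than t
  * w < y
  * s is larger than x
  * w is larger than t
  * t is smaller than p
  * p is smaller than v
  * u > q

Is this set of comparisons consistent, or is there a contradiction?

Chaining the given relations yields u < x < s < t < p < v < q, so u < q. But one relation states q < u. These cannot both hold.

inconsistent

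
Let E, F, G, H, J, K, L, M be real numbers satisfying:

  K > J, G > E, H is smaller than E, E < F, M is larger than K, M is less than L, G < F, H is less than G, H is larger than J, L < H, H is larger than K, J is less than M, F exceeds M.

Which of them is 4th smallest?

L

Piecing the relations together gives one ordering: J < K < M < L < H < E < G < F.
Counting 4 from the smallest end gives L.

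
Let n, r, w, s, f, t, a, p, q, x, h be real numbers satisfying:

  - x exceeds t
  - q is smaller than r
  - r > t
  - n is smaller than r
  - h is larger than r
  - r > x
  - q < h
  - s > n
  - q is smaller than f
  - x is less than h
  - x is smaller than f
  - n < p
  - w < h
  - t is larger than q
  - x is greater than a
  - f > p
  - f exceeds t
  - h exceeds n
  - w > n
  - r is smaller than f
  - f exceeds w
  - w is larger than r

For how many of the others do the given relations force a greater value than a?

5

The elements the relations force above a are x, r, w, f, h — no chain reaches any other.
That is 5.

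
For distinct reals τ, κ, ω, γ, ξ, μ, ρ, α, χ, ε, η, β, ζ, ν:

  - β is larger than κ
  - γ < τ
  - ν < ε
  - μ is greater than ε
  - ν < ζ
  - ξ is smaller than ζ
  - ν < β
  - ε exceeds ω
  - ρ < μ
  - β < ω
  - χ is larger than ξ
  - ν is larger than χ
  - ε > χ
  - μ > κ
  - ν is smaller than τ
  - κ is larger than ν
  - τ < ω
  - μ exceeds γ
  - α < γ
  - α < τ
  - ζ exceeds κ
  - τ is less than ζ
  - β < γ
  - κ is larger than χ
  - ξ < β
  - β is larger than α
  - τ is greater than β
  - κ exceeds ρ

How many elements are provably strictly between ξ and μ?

8

Chaining upward from ξ reaches: χ, ν, κ, β, γ, τ, ζ, ω, ε.
Chaining downward from μ reaches: χ, ν, ρ, α, κ, β, γ, τ, ω, ε.
Strictly between ξ and μ are those in both lists: χ, ν, κ, β, γ, τ, ω, ε — 8 elements.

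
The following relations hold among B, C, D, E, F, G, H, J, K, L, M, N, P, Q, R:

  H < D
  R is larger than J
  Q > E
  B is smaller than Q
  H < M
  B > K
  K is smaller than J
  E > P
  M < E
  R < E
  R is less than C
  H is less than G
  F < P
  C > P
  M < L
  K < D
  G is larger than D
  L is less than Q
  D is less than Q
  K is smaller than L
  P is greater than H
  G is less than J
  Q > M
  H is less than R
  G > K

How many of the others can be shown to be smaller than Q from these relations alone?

12

Directly below Q: D, M, B, E, L.
One step further: H, K, R, P (9 so far).
One step further: F, J (11 so far).
One step further: G (12 so far).
No other element is forced below Q by the given relations, so the count is 12.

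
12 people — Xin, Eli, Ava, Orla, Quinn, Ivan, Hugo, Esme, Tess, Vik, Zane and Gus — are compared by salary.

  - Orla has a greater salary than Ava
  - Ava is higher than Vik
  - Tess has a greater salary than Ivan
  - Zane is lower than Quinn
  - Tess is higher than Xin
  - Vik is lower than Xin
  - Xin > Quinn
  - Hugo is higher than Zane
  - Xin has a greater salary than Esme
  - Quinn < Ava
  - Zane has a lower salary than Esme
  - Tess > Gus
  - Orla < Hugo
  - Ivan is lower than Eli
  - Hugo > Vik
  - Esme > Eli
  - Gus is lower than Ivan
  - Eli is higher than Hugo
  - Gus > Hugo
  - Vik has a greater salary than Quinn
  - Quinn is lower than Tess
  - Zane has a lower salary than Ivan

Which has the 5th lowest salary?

Chaining the given pairs: Zane < Quinn < Vik < Ava < Orla < Hugo < Gus < Ivan < Eli < Esme < Xin < Tess.
The 5th smallest is Orla.

Orla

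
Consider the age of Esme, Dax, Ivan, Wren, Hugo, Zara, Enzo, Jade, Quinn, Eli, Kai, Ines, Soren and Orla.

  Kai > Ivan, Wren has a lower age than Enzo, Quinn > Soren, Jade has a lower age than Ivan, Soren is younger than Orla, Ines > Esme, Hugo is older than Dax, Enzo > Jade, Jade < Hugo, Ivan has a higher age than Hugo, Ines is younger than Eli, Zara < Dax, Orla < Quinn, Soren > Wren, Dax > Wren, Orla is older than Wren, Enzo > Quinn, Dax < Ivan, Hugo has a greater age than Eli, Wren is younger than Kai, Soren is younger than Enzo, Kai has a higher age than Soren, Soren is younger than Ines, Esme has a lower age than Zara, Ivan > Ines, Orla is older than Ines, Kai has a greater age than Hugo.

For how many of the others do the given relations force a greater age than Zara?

From Zara the given relations immediately reach Dax.
From those, Hugo, Ivan — 3 in total.
From those, Kai — 4 in total.
No other element is forced above Zara by the given relations, so the count is 4.

4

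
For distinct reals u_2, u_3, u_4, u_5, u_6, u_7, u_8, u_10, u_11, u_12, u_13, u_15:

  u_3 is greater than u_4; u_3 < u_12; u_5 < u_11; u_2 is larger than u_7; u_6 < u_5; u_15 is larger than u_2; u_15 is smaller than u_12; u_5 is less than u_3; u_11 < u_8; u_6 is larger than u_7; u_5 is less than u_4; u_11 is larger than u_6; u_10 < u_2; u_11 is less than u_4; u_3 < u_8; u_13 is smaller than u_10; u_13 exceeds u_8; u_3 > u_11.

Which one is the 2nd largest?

u_15

Piecing the relations together gives one ordering: u_7 < u_6 < u_5 < u_11 < u_4 < u_3 < u_8 < u_13 < u_10 < u_2 < u_15 < u_12.
Counting 2 from the largest end gives u_15.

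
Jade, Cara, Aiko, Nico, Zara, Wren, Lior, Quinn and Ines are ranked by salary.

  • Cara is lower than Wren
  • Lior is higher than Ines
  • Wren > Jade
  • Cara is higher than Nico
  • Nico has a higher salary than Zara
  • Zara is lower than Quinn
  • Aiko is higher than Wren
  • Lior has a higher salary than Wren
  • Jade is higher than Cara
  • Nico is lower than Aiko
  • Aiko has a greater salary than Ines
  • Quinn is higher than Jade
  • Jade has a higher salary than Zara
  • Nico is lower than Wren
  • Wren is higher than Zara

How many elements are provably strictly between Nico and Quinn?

The relations place Nico below Quinn. An element lies strictly between them when it is forced above Nico and also forced below Quinn.
Above Nico: {Cara, Jade, Wren, Aiko, Lior}. Below Quinn: {Zara, Cara, Jade}.
Intersection: {Cara, Jade} — 2.

2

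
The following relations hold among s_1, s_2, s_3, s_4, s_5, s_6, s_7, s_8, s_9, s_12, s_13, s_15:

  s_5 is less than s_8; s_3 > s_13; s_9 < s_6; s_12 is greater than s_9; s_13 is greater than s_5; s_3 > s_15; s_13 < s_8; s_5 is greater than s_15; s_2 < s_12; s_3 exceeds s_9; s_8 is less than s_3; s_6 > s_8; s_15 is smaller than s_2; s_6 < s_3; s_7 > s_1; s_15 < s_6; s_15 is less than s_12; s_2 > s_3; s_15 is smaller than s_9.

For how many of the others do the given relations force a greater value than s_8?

4

From s_8 the given relations immediately reach s_6, s_3.
From those, s_2 — 3 in total.
From those, s_12 — 4 in total.
Nothing else is reachable above s_8; 4 in all.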